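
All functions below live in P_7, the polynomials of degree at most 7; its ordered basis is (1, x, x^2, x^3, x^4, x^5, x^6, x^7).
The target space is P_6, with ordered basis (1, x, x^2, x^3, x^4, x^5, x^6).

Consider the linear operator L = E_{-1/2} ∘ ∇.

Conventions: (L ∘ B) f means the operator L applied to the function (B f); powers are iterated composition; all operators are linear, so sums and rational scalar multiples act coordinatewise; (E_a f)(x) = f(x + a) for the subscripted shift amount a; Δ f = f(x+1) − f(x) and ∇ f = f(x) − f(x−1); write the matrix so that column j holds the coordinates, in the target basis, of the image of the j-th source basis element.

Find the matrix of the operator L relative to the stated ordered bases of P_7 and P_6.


the matrix is [[0, 1, -2, 13/4, -5, 121/16, -91/8, 1093/64]; [0, 0, 2, -6, 13, -25, 363/8, -637/8]; [0, 0, 0, 3, -12, 65/2, -75, 2541/16]; [0, 0, 0, 0, 4, -20, 65, -175]; [0, 0, 0, 0, 0, 5, -30, 455/4]; [0, 0, 0, 0, 0, 0, 6, -42]; [0, 0, 0, 0, 0, 0, 0, 7]] (rows listed top to bottom)

image of 1: 0
image of x: 1
image of x^2: 2x - 2
image of x^3: 3x^2 - 6x + 13/4
image of x^4: 4x^3 - 12x^2 + 13x - 5
image of x^5: 5x^4 - 20x^3 + (65/2)x^2 - 25x + 121/16
image of x^6: 6x^5 - 30x^4 + 65x^3 - 75x^2 + (363/8)x - 91/8
image of x^7: 7x^6 - 42x^5 + (455/4)x^4 - 175x^3 + (2541/16)x^2 - (637/8)x + 1093/64
each image's coordinates form column j of the matrix


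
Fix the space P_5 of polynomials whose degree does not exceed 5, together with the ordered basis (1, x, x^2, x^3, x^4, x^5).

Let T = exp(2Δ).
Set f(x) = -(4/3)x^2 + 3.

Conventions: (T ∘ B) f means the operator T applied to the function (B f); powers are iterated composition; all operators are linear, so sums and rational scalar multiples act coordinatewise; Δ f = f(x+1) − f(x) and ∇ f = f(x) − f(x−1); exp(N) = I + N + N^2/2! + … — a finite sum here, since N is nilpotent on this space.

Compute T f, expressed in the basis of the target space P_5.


g(x) = -(4/3)x^2 - (16/3)x - 5

order-1 term: -(16/3)x - 8/3
order-2 term: -16/3
the series for exp(2Δ) f terminates at order 2
exp(2Δ) f = -(4/3)x^2 - (16/3)x - 5


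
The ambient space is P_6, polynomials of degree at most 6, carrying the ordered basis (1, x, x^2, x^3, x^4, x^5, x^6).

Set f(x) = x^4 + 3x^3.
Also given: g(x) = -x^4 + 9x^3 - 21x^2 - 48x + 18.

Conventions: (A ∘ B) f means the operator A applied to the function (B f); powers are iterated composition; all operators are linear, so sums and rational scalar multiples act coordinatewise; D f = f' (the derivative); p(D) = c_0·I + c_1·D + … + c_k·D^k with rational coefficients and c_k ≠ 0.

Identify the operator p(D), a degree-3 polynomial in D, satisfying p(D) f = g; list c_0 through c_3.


c_0 = -1, c_1 = 3, c_2 = -4, c_3 = 1

D^0 f = x^4 + 3x^3
D^1 f = 4x^3 + 9x^2
D^2 f = 12x^2 + 18x
D^3 f = 24x + 18
matching coefficients of g against c_0 f + c_1 Df + … from the top degree down determines the c_i
solution: c_0 = -1, c_1 = 3, c_2 = -4, c_3 = 1


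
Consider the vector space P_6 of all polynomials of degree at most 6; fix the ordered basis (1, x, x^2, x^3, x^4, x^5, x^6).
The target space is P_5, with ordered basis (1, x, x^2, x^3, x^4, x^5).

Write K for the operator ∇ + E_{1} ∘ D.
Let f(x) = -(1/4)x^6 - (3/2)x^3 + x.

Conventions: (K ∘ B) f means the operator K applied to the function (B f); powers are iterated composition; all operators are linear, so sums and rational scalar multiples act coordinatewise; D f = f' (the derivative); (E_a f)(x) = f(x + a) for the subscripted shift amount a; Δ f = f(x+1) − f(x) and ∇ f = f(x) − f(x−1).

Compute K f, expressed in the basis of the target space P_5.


∇ f = -(3/2)x^5 + (15/4)x^4 - 5x^3 - (3/4)x^2 + 3x - 1/4
D f = -(3/2)x^5 - (9/2)x^2 + 1
E_{1} D f = -(3/2)x^5 - (15/2)x^4 - 15x^3 - (39/2)x^2 - (33/2)x - 5
(∇ + E_{1} ∘ D) f = -3x^5 - (15/4)x^4 - 20x^3 - (81/4)x^2 - (27/2)x - 21/4

g(x) = -3x^5 - (15/4)x^4 - 20x^3 - (81/4)x^2 - (27/2)x - 21/4


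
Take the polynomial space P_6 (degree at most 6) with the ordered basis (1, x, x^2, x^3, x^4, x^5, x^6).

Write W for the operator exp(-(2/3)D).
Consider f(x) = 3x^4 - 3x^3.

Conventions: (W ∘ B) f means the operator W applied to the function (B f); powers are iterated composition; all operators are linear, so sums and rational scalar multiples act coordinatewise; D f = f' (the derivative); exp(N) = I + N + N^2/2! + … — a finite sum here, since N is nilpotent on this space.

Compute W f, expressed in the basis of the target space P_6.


g(x) = 3x^4 - 11x^3 + 14x^2 - (68/9)x + 40/27

order-1 term: -8x^3 + 6x^2
order-2 term: 8x^2 - 4x
order-3 term: -(32/9)x + 8/9
order-4 term: 16/27
the series for exp(-(2/3)D) f terminates at order 4
exp(-(2/3)D) f = 3x^4 - 11x^3 + 14x^2 - (68/9)x + 40/27


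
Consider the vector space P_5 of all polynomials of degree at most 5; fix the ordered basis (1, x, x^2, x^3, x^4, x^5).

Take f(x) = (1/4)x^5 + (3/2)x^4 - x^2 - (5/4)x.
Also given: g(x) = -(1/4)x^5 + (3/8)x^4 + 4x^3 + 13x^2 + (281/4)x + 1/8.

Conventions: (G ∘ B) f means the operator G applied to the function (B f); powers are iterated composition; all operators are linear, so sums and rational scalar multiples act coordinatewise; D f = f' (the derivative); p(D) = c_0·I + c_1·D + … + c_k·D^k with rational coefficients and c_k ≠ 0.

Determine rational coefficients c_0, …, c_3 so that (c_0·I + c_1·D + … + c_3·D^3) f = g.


c_0 = -1, c_1 = 3/2, c_2 = -1, c_3 = 2

D^0 f = (1/4)x^5 + (3/2)x^4 - x^2 - (5/4)x
D^1 f = (5/4)x^4 + 6x^3 - 2x - 5/4
D^2 f = 5x^3 + 18x^2 - 2
D^3 f = 15x^2 + 36x
matching coefficients of g against c_0 f + c_1 Df + … from the top degree down determines the c_i
solution: c_0 = -1, c_1 = 3/2, c_2 = -1, c_3 = 2


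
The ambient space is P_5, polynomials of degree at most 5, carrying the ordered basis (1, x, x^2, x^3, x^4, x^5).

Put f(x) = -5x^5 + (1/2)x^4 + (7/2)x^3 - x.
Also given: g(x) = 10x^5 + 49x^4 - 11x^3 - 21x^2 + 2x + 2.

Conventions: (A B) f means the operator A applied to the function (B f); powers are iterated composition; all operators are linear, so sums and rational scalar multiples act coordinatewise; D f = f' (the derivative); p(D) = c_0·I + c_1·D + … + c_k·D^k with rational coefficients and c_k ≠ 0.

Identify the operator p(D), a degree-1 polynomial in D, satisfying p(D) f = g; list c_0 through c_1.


D^0 f = -5x^5 + (1/2)x^4 + (7/2)x^3 - x
D^1 f = -25x^4 + 2x^3 + (21/2)x^2 - 1
matching coefficients of g against c_0 f + c_1 Df + … from the top degree down determines the c_i
solution: c_0 = -2, c_1 = -2

c_0 = -2, c_1 = -2


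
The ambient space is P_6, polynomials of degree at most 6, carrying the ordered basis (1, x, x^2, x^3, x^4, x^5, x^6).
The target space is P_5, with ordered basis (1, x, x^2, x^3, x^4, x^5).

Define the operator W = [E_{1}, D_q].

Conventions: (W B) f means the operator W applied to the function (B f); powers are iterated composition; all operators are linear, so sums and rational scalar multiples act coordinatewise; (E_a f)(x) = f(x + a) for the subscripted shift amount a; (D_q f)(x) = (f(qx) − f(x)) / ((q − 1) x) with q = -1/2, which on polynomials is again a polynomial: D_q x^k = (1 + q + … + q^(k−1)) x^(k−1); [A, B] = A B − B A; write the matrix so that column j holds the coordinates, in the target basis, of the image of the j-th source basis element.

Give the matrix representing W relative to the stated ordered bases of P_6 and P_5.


image of 1: 0
image of x: 0
image of x^2: -3/2
image of x^3: -9/4
image of x^4: -(9/8)x^2 - (9/8)x - 27/8
image of x^5: -(3/8)x^3 - (27/8)x^2 - (9/4)x - 69/16
image of x^6: -(27/32)x^4 - (45/16)x^3 - (135/16)x^2 - (135/32)x - 171/32
each image's coordinates form column j of the matrix

the matrix is [[0, 0, -3/2, -9/4, -27/8, -69/16, -171/32]; [0, 0, 0, 0, -9/8, -9/4, -135/32]; [0, 0, 0, 0, -9/8, -27/8, -135/16]; [0, 0, 0, 0, 0, -3/8, -45/16]; [0, 0, 0, 0, 0, 0, -27/32]; [0, 0, 0, 0, 0, 0, 0]] (rows listed top to bottom)


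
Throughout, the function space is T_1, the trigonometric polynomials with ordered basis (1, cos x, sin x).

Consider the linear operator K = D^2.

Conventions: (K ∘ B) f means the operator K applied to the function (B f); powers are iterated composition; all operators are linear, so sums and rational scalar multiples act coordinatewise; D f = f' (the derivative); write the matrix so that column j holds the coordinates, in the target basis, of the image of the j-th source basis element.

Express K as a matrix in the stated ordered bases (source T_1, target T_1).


image of 1: 0
image of cos x: -cos x
image of sin x: -sin x
each image's coordinates form column j of the matrix

the matrix is [[0, 0, 0]; [0, -1, 0]; [0, 0, -1]] (rows listed top to bottom)


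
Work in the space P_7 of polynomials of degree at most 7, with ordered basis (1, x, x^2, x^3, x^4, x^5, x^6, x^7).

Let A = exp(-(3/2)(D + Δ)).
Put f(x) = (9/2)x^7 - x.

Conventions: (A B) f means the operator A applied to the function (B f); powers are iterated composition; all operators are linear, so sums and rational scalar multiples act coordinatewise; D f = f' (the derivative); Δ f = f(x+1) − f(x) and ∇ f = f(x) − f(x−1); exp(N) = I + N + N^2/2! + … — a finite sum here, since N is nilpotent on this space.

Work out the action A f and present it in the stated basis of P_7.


order-1 term: -(189/2)x^6 - (567/4)x^5 - (945/4)x^4 - (945/4)x^3 - (567/4)x^2 - (189/4)x - 15/4
order-2 term: (1701/2)x^5 + (8505/4)x^4 + (31185/8)x^3 + (8505/2)x^2 + (20979/8)x + 2835/4
order-3 term: -(8505/2)x^4 - (25515/2)x^3 - (178605/8)x^2 - (331695/16)x - 130977/16
order-4 term: (25515/2)x^3 + (76545/2)x^2 + (433755/8)x + 484785/16
order-5 term: -(45927/2)x^2 - (229635/4)x - 382725/8
order-6 term: (45927/2)x + 137781/4
order-7 term: -19683/2
the series for exp(-(3/2)(D + Δ)) f terminates at order 7
exp(-(3/2)(D + Δ)) f = (9/2)x^7 - (189/2)x^6 + (2835/4)x^5 - (4725/2)x^4 + (29295/8)x^3 - (23247/8)x^2 + (25877/16)x - 3351/8

the result is g(x) = (9/2)x^7 - (189/2)x^6 + (2835/4)x^5 - (4725/2)x^4 + (29295/8)x^3 - (23247/8)x^2 + (25877/16)x - 3351/8


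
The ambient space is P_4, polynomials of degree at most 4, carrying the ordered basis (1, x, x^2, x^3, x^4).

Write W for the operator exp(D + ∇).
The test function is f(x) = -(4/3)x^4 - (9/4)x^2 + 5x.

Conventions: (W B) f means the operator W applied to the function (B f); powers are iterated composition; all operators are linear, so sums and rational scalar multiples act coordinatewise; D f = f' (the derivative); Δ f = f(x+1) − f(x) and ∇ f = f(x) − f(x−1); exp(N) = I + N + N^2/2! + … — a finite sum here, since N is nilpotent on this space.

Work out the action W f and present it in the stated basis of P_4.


order-1 term: -(32/3)x^3 + 8x^2 - (43/3)x + 163/12
order-2 term: -32x^2 + 32x - 71/3
order-3 term: -(128/3)x + 32
order-4 term: -64/3
the series for exp(D + ∇) f terminates at order 4
exp(D + ∇) f = -(4/3)x^4 - (32/3)x^3 - (105/4)x^2 - 20x + 7/12

the image equals g(x) = -(4/3)x^4 - (32/3)x^3 - (105/4)x^2 - 20x + 7/12


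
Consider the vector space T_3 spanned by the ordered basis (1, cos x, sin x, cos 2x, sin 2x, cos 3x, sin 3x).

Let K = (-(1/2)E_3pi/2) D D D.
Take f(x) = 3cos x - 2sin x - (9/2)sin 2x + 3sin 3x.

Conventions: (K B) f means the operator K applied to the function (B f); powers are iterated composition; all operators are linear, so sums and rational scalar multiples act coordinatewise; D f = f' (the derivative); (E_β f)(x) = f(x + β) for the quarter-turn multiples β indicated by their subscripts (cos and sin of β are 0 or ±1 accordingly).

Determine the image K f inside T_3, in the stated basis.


D f = -2cos x - 3sin x - 9cos 2x + 9cos 3x
D D f = -3cos x + 2sin x + 18sin 2x - 27sin 3x
D D D f = 2cos x + 3sin x + 36cos 2x - 81cos 3x
E_3pi/2 (D D) D f = -3cos x + 2sin x - 36cos 2x + 81sin 3x
(-(1/2)E_3pi/2) (D D) D f = (3/2)cos x - sin x + 18cos 2x - (81/2)sin 3x

g(x) = (3/2)cos x - sin x + 18cos 2x - (81/2)sin 3x


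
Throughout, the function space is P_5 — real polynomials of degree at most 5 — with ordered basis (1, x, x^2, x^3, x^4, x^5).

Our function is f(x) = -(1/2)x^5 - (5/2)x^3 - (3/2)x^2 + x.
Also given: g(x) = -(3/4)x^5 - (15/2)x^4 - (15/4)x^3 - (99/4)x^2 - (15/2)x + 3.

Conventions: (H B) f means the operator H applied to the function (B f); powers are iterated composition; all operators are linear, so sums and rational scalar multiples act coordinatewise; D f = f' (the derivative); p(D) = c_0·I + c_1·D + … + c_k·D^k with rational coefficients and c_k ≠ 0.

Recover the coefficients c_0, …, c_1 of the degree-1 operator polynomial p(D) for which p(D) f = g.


c_0 = 3/2, c_1 = 3

D^0 f = -(1/2)x^5 - (5/2)x^3 - (3/2)x^2 + x
D^1 f = -(5/2)x^4 - (15/2)x^2 - 3x + 1
matching coefficients of g against c_0 f + c_1 Df + … from the top degree down determines the c_i
solution: c_0 = 3/2, c_1 = 3


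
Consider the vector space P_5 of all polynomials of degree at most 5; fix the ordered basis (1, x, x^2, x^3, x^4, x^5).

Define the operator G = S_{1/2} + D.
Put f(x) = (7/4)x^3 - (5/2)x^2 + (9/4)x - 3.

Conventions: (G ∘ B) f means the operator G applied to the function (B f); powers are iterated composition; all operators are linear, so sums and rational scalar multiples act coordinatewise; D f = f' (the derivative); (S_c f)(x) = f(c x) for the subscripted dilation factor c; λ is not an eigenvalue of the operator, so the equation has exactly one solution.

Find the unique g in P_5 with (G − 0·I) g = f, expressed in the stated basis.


g(x) = 14x^3 - 178x^2 + (1433/2)x - 1439/2

write g with unknown coordinates in the stated basis and equate coefficients in (G − 0·I) g = f
solving from the highest basis element down gives g = 14x^3 - 178x^2 + (1433/2)x - 1439/2
check: G g = (7/4)x^3 - (5/2)x^2 + (9/4)x - 3
so G g − 0·g = (7/4)x^3 - (5/2)x^2 + (9/4)x - 3 = f ✓


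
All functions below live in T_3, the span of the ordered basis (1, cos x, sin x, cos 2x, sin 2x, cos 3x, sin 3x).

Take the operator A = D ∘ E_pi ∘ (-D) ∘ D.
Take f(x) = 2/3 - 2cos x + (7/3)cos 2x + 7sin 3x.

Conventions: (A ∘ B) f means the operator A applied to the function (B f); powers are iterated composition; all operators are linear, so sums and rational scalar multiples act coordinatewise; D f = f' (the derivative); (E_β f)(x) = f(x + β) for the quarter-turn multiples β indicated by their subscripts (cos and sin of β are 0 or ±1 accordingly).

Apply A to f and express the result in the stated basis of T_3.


the image equals g(x) = -2sin x - (56/3)sin 2x - 189cos 3x

D f = 2sin x - (14/3)sin 2x + 21cos 3x
D D f = 2cos x - (28/3)cos 2x - 63sin 3x
(-D) D f = -2cos x + (28/3)cos 2x + 63sin 3x
E_pi (-D) D f = 2cos x + (28/3)cos 2x - 63sin 3x
D E_pi (-D) D f = -2sin x - (56/3)sin 2x - 189cos 3x


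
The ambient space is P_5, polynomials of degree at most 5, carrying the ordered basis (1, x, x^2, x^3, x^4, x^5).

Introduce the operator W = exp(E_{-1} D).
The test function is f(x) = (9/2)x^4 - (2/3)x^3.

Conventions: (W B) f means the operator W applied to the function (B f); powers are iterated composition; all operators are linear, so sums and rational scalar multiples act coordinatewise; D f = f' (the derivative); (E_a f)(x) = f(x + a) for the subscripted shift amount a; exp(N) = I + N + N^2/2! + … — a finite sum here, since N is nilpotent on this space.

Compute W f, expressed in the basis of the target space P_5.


order-1 term: 18x^3 - 56x^2 + 58x - 20
order-2 term: 27x^2 - 110x + 112
order-3 term: 18x - 164/3
order-4 term: 9/2
the series for exp(E_{-1} D) f terminates at order 4
exp(E_{-1} D) f = (9/2)x^4 + (52/3)x^3 - 29x^2 - 34x + 251/6

the image equals g(x) = (9/2)x^4 + (52/3)x^3 - 29x^2 - 34x + 251/6


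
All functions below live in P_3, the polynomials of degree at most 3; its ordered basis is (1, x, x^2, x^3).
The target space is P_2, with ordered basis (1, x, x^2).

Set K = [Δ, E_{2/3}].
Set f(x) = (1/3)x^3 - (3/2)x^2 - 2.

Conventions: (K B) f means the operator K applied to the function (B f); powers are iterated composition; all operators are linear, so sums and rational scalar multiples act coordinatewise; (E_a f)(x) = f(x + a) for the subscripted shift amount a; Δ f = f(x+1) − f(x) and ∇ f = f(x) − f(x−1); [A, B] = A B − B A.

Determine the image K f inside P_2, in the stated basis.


the image equals g(x) = 0

E_{2/3} f = (1/3)x^3 - (5/6)x^2 - (14/9)x - 208/81
Δ E_{2/3} f = x^2 - (2/3)x - 37/18
Δ f = x^2 - 2x - 7/6
E_{2/3} Δ f = x^2 - (2/3)x - 37/18
[Δ, E_{2/3}] f = 0


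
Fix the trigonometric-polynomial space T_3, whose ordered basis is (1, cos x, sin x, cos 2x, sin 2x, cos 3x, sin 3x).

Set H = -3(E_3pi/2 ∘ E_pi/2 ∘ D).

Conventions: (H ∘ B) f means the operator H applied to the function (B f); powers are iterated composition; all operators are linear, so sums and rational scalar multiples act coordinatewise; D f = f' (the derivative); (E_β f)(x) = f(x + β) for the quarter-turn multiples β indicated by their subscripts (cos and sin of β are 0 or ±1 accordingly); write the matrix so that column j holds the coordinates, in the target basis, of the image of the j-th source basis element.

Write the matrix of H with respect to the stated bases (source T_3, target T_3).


the matrix is [[0, 0, 0, 0, 0, 0, 0]; [0, 0, -3, 0, 0, 0, 0]; [0, 3, 0, 0, 0, 0, 0]; [0, 0, 0, 0, -6, 0, 0]; [0, 0, 0, 6, 0, 0, 0]; [0, 0, 0, 0, 0, 0, -9]; [0, 0, 0, 0, 0, 9, 0]] (rows listed top to bottom)

image of 1: 0
image of cos x: 3sin x
image of sin x: -3cos x
image of cos 2x: 6sin 2x
image of sin 2x: -6cos 2x
image of cos 3x: 9sin 3x
image of sin 3x: -9cos 3x
each image's coordinates form column j of the matrix


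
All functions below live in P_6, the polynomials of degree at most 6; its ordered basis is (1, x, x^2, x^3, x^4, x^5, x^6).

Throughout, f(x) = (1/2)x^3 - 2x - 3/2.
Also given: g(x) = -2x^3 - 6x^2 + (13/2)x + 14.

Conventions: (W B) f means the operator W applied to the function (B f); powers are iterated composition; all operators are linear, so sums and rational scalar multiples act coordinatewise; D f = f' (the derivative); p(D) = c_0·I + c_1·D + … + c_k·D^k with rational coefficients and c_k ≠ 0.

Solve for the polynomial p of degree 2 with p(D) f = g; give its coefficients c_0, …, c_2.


D^0 f = (1/2)x^3 - 2x - 3/2
D^1 f = (3/2)x^2 - 2
D^2 f = 3x
matching coefficients of g against c_0 f + c_1 Df + … from the top degree down determines the c_i
solution: c_0 = -4, c_1 = -4, c_2 = -1/2

c_0 = -4, c_1 = -4, c_2 = -1/2


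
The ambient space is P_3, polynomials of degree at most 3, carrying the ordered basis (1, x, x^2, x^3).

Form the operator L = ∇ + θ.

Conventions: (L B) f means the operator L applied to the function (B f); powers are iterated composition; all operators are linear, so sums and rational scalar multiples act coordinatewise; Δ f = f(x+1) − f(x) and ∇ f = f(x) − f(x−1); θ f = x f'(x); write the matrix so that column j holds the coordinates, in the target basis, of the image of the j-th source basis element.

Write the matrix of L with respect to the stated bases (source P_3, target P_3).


the matrix is [[0, 1, -1, 1]; [0, 1, 2, -3]; [0, 0, 2, 3]; [0, 0, 0, 3]] (rows listed top to bottom)

image of 1: 0
image of x: x + 1
image of x^2: 2x^2 + 2x - 1
image of x^3: 3x^3 + 3x^2 - 3x + 1
each image's coordinates form column j of the matrix


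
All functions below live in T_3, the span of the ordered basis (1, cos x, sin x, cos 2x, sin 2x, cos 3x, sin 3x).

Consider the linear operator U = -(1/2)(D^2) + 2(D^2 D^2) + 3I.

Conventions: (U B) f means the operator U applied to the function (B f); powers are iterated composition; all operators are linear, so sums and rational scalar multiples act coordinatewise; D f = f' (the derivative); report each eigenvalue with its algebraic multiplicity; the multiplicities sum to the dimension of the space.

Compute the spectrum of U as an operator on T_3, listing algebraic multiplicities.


image of 1: 3
image of cos x: (11/2)cos x
image of sin x: (11/2)sin x
image of cos 2x: 37cos 2x
image of sin 2x: 37sin 2x
image of cos 3x: (339/2)cos 3x
image of sin 3x: (339/2)sin 3x
the matrix is diagonal; its diagonal is (3, 11/2, 11/2, 37, 37, 339/2, 339/2)
for a triangular matrix the eigenvalues are the diagonal entries, with algebraic multiplicity their repetition count

λ = 3 (multiplicity 1), λ = 11/2 (multiplicity 2), λ = 37 (multiplicity 2), λ = 339/2 (multiplicity 2)


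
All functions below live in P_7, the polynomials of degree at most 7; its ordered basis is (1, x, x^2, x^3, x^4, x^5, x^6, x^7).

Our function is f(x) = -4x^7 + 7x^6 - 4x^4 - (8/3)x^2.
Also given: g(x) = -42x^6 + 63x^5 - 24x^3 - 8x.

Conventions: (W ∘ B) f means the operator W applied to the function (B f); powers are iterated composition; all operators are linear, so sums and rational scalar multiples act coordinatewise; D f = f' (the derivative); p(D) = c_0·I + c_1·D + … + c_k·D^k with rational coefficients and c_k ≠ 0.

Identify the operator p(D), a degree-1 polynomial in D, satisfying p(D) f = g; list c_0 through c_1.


p(D) = (3/2)·D, i.e. c_0 = 0, c_1 = 3/2

D^0 f = -4x^7 + 7x^6 - 4x^4 - (8/3)x^2
D^1 f = -28x^6 + 42x^5 - 16x^3 - (16/3)x
matching coefficients of g against c_0 f + c_1 Df + … from the top degree down determines the c_i
solution: c_0 = 0, c_1 = 3/2


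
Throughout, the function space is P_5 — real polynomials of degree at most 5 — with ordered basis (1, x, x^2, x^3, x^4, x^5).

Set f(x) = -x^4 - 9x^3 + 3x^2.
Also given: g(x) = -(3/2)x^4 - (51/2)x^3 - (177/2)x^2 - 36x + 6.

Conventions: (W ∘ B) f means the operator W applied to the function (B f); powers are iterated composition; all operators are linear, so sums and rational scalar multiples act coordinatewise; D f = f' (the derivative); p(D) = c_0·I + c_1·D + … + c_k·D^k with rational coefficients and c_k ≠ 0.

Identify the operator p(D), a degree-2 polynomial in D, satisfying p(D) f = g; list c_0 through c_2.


c_0 = 3/2, c_1 = 3, c_2 = 1

D^0 f = -x^4 - 9x^3 + 3x^2
D^1 f = -4x^3 - 27x^2 + 6x
D^2 f = -12x^2 - 54x + 6
matching coefficients of g against c_0 f + c_1 Df + … from the top degree down determines the c_i
solution: c_0 = 3/2, c_1 = 3, c_2 = 1


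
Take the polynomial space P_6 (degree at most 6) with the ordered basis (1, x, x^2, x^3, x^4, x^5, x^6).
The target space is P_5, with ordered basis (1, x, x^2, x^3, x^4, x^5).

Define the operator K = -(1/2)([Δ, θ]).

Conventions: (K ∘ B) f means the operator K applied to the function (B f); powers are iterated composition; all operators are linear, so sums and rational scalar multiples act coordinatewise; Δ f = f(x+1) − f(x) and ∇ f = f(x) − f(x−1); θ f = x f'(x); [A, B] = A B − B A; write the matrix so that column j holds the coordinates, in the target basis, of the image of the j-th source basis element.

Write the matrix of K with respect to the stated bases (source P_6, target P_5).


image of 1: 0
image of x: -1/2
image of x^2: -x - 1
image of x^3: -(3/2)x^2 - 3x - 3/2
image of x^4: -2x^3 - 6x^2 - 6x - 2
image of x^5: -(5/2)x^4 - 10x^3 - 15x^2 - 10x - 5/2
image of x^6: -3x^5 - 15x^4 - 30x^3 - 30x^2 - 15x - 3
each image's coordinates form column j of the matrix

the matrix is [[0, -1/2, -1, -3/2, -2, -5/2, -3]; [0, 0, -1, -3, -6, -10, -15]; [0, 0, 0, -3/2, -6, -15, -30]; [0, 0, 0, 0, -2, -10, -30]; [0, 0, 0, 0, 0, -5/2, -15]; [0, 0, 0, 0, 0, 0, -3]] (rows listed top to bottom)


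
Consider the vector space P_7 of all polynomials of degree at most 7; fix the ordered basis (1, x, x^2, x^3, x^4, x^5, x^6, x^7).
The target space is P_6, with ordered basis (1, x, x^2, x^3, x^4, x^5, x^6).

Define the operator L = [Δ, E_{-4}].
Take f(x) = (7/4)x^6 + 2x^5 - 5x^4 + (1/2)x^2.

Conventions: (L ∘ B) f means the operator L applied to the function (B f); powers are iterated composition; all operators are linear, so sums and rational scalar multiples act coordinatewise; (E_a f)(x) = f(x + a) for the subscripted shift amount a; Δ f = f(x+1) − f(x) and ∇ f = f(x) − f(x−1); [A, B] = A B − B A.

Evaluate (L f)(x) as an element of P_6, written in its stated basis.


E_{-4} f = (7/4)x^6 - 40x^5 + 375x^4 - 1840x^3 + (9921/2)x^2 - 6916x + 3848
Δ E_{-4} f = (21/2)x^5 - (695/4)x^4 + 1135x^3 - (14575/4)x^2 + (11423/2)x - 13835/4
Δ f = (21/2)x^5 + (145/4)x^4 + 35x^3 + (65/4)x^2 + (3/2)x - 3/4
E_{-4} Δ f = (21/2)x^5 - (695/4)x^4 + 1135x^3 - (14575/4)x^2 + (11423/2)x - 13835/4
[Δ, E_{-4}] f = 0

g(x) = 0


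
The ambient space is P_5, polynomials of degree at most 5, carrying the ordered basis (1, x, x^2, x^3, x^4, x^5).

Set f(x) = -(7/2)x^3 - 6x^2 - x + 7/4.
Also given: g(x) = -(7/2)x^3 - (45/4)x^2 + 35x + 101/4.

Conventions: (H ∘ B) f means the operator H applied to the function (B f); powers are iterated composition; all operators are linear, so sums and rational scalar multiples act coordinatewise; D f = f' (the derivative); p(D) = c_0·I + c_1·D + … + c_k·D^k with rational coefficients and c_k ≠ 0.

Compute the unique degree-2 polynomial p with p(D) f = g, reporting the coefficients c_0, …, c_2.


p(D) = I + (1/2)·D − 2·D^2, i.e. c_0 = 1, c_1 = 1/2, c_2 = -2

D^0 f = -(7/2)x^3 - 6x^2 - x + 7/4
D^1 f = -(21/2)x^2 - 12x - 1
D^2 f = -21x - 12
matching coefficients of g against c_0 f + c_1 Df + … from the top degree down determines the c_i
solution: c_0 = 1, c_1 = 1/2, c_2 = -2


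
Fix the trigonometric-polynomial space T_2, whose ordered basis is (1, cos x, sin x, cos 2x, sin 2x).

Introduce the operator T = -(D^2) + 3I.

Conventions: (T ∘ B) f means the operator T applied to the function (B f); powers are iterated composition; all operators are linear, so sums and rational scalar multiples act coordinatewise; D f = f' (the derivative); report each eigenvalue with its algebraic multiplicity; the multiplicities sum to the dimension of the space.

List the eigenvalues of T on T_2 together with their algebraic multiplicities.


λ = 3 (multiplicity 1), λ = 4 (multiplicity 2), λ = 7 (multiplicity 2)

image of 1: 3
image of cos x: 4cos x
image of sin x: 4sin x
image of cos 2x: 7cos 2x
image of sin 2x: 7sin 2x
the matrix is diagonal; its diagonal is (3, 4, 4, 7, 7)
for a triangular matrix the eigenvalues are the diagonal entries, with algebraic multiplicity their repetition count


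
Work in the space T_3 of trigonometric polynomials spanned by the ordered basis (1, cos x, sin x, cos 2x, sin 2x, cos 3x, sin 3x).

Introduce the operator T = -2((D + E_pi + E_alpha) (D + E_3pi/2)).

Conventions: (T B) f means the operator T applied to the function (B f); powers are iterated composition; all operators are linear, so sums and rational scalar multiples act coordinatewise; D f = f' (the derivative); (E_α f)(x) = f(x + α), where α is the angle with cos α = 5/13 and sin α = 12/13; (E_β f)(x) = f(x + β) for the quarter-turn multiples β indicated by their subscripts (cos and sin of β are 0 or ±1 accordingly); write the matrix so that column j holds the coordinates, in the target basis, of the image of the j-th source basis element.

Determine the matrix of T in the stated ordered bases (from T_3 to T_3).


the matrix is [[-4, 0, 0, 0, 0, 0, 0]; [0, 0, 0, 0, 0, 0, 0]; [0, 0, 0, 0, 0, 0, 0]; [0, 0, 0, 1932/169, 716/169, 0, 0]; [0, 0, 0, -716/169, 1932/169, 0, 0]; [0, 0, 0, 0, 0, 46104/2197, 33856/2197]; [0, 0, 0, 0, 0, -33856/2197, 46104/2197]] (rows listed top to bottom)

image of 1: -4
image of cos x: 0
image of sin x: 0
image of cos 2x: (1932/169)cos 2x - (716/169)sin 2x
image of sin 2x: (716/169)cos 2x + (1932/169)sin 2x
image of cos 3x: (46104/2197)cos 3x - (33856/2197)sin 3x
image of sin 3x: (33856/2197)cos 3x + (46104/2197)sin 3x
each image's coordinates form column j of the matrix


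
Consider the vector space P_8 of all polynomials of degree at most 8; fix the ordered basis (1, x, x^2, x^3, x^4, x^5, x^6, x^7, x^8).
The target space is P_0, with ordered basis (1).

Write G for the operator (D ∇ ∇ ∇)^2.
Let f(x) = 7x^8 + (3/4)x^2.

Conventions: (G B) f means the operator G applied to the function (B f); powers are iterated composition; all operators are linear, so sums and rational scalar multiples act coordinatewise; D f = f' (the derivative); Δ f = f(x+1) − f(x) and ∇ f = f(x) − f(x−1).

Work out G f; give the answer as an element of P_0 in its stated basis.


the image equals g(x) = 282240

∇ f = 56x^7 - 196x^6 + 392x^5 - 490x^4 + 392x^3 - 196x^2 + (115/2)x - 31/4
∇ ∇ f = 392x^6 - 2352x^5 + 6860x^4 - 11760x^3 + 12152x^2 - 7056x + 3559/2
∇ ∇ ∇ f = 2352x^5 - 17640x^4 + 58800x^3 - 105840x^2 + 101136x - 40572
D ∇ ∇ ∇ f = 11760x^4 - 70560x^3 + 176400x^2 - 211680x + 101136
∇ (D ∇ ∇ ∇) f = 47040x^3 - 282240x^2 + 611520x - 470400
∇ ∇ (D ∇ ∇ ∇) f = 141120x^2 - 705600x + 940800
∇ ∇ ∇ (D ∇ ∇ ∇) f = 282240x - 846720
D ∇ ∇ ∇ (D ∇ ∇ ∇) f = 282240


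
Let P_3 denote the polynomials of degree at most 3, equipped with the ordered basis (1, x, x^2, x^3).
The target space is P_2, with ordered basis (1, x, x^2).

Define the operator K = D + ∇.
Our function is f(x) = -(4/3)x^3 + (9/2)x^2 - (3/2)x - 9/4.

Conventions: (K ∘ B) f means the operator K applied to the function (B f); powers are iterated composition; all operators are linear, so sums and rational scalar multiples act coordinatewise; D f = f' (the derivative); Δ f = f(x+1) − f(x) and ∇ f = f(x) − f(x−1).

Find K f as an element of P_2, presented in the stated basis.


the result is g(x) = -8x^2 + 22x - 53/6

D f = -4x^2 + 9x - 3/2
∇ f = -4x^2 + 13x - 22/3
(D + ∇) f = -8x^2 + 22x - 53/6


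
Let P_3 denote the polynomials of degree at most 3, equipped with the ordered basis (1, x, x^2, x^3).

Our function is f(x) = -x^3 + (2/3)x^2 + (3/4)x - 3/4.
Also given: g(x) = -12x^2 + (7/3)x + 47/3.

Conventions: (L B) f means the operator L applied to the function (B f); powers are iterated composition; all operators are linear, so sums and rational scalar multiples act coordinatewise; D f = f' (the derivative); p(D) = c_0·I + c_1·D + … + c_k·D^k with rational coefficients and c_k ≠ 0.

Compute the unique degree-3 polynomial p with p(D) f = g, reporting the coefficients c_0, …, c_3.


D^0 f = -x^3 + (2/3)x^2 + (3/4)x - 3/4
D^1 f = -3x^2 + (4/3)x + 3/4
D^2 f = -6x + 4/3
D^3 f = -6
matching coefficients of g against c_0 f + c_1 Df + … from the top degree down determines the c_i
solution: c_0 = 0, c_1 = 4, c_2 = 1/2, c_3 = -2

c_0 = 0, c_1 = 4, c_2 = 1/2, c_3 = -2


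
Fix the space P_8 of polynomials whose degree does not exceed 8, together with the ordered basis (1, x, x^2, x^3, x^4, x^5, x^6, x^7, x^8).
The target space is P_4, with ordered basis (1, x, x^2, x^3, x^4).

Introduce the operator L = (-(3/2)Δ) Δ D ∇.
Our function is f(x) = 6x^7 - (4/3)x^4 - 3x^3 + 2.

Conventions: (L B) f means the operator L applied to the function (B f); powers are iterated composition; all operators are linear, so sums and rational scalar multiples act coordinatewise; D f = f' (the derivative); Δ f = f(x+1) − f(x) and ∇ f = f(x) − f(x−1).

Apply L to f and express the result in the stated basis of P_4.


∇ f = 42x^6 - 126x^5 + 210x^4 - (646/3)x^3 + 125x^2 - (115/3)x + 13/3
D ∇ f = 252x^5 - 630x^4 + 840x^3 - 646x^2 + 250x - 115/3
Δ D ∇ f = 1260x^4 + 1260x^2 - 32x + 66
Δ (Δ D ∇) f = 5040x^3 + 7560x^2 + 7560x + 2488
(-(3/2)Δ) (Δ D ∇) f = -7560x^3 - 11340x^2 - 11340x - 3732

the image equals g(x) = -7560x^3 - 11340x^2 - 11340x - 3732


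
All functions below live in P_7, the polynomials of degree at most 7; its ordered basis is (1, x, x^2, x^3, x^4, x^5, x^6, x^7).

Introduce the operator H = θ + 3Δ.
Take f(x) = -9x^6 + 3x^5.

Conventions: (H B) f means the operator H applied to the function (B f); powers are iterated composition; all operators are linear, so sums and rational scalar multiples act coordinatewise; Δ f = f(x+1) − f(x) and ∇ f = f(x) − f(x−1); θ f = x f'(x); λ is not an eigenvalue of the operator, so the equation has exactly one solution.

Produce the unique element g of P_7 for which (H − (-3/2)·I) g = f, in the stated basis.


write g with unknown coordinates in the stated basis and equate coefficients in (H − (-3/2)·I) g = f
solving from the highest basis element down gives g = -(6/5)x^6 + (246/65)x^5 - (72/143)x^4 - (1128/143)x^3 + (5868/1001)x^2 + (66996/25025)x - 1776/325
check: H g = -(36/5)x^6 - (174/65)x^5 + (108/143)x^4 + (1692/143)x^3 - (8802/1001)x^2 - (100494/25025)x + 2664/325
so H g − (-3/2)·g = -9x^6 + 3x^5 = f ✓

the result is g(x) = -(6/5)x^6 + (246/65)x^5 - (72/143)x^4 - (1128/143)x^3 + (5868/1001)x^2 + (66996/25025)x - 1776/325


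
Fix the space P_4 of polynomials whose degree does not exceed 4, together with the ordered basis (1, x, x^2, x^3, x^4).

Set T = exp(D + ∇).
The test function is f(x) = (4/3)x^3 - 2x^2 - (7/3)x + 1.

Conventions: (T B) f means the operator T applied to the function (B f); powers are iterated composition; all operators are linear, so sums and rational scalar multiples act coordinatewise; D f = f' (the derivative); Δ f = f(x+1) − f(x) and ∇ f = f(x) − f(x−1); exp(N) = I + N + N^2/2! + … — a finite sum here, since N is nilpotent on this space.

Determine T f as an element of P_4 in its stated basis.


order-1 term: 8x^2 - 12x - 4/3
order-2 term: 16x - 16
order-3 term: 32/3
the series for exp(D + ∇) f terminates at order 3
exp(D + ∇) f = (4/3)x^3 + 6x^2 + (5/3)x - 17/3

the image equals g(x) = (4/3)x^3 + 6x^2 + (5/3)x - 17/3


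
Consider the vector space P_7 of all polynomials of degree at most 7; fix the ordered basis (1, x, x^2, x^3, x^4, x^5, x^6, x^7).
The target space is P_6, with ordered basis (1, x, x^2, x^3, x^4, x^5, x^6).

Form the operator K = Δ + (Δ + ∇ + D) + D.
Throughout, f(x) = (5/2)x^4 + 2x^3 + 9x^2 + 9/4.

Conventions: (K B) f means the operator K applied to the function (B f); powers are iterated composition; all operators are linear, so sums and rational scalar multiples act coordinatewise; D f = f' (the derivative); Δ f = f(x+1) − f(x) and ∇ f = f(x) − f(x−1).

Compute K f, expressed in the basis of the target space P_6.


Δ f = 10x^3 + 21x^2 + 34x + 27/2
Δ f = 10x^3 + 21x^2 + 34x + 27/2
∇ f = 10x^3 - 9x^2 + 22x - 19/2
D f = 10x^3 + 6x^2 + 18x
(Δ + ∇ + D) f = 30x^3 + 18x^2 + 74x + 4
D f = 10x^3 + 6x^2 + 18x
(Δ + (Δ + ∇ + D) + D) f = 50x^3 + 45x^2 + 126x + 35/2

the result is g(x) = 50x^3 + 45x^2 + 126x + 35/2


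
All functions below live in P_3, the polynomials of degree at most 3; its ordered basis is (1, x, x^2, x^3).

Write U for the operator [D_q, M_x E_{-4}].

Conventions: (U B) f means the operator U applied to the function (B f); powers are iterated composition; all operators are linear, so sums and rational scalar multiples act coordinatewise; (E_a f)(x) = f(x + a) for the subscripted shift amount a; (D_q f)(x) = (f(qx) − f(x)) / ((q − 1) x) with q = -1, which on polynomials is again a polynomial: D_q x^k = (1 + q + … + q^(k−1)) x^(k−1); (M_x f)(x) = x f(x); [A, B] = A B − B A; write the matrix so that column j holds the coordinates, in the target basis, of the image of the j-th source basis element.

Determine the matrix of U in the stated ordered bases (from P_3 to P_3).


image of 1: 1
image of x: -x - 4
image of x^2: x^2 + 16
image of x^3: -x^3 - 4x^2 - 16x - 64
each image's coordinates form column j of the matrix

the matrix is [[1, -4, 16, -64]; [0, -1, 0, -16]; [0, 0, 1, -4]; [0, 0, 0, -1]] (rows listed top to bottom)


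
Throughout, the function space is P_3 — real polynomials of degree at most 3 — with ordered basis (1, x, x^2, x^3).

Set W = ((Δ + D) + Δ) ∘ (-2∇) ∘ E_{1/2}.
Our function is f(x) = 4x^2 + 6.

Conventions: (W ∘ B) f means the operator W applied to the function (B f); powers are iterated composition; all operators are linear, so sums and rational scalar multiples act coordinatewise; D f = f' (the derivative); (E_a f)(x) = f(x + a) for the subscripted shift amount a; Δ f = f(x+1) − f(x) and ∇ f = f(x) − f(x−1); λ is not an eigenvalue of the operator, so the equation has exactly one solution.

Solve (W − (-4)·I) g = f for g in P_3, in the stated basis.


the image equals g(x) = x^2 + 9/2

write g with unknown coordinates in the stated basis and equate coefficients in (W − (-4)·I) g = f
solving from the highest basis element down gives g = x^2 + 9/2
check: W g = -12
so W g − (-4)·g = 4x^2 + 6 = f ✓


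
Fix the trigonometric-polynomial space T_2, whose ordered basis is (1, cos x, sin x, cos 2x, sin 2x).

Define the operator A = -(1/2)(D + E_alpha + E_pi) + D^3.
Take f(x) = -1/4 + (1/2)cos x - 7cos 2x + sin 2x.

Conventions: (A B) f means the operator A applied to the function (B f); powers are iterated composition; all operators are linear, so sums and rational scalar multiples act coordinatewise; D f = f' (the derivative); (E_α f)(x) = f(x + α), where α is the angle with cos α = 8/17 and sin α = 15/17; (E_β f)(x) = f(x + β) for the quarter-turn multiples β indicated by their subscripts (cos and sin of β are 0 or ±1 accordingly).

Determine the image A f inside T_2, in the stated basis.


g(x) = 1/4 + (9/68)cos x + (33/34)sin x - (2273/289)cos 2x - (19111/289)sin 2x

D f = -(1/2)sin x + 2cos 2x + 14sin 2x
E_alpha f = -1/4 + (4/17)cos x - (15/34)sin x + (1367/289)cos 2x + (1519/289)sin 2x
E_pi f = -1/4 - (1/2)cos x - 7cos 2x + sin 2x
(D + E_alpha + E_pi) f = -1/2 - (9/34)cos x - (16/17)sin x - (78/289)cos 2x + (5854/289)sin 2x
(-(1/2)(D + E_alpha + E_pi)) f = 1/4 + (9/68)cos x + (8/17)sin x + (39/289)cos 2x - (2927/289)sin 2x
D f = -(1/2)sin x + 2cos 2x + 14sin 2x
D D f = -(1/2)cos x + 28cos 2x - 4sin 2x
D D D f = (1/2)sin x - 8cos 2x - 56sin 2x
(-(1/2)(D + E_alpha + E_pi) + D^3) f = 1/4 + (9/68)cos x + (33/34)sin x - (2273/289)cos 2x - (19111/289)sin 2x


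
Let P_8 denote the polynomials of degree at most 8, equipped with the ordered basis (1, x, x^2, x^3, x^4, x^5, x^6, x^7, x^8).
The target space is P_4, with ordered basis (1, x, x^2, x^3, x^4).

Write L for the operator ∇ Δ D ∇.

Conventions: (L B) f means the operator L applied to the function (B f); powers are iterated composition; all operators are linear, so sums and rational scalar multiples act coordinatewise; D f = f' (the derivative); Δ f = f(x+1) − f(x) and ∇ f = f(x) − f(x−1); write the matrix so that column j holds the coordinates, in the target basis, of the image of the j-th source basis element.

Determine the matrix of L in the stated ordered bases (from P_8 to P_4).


the matrix is [[0, 0, 0, 0, 24, -60, 180, -420, 1008]; [0, 0, 0, 0, 0, 120, -360, 1260, -3360]; [0, 0, 0, 0, 0, 0, 360, -1260, 5040]; [0, 0, 0, 0, 0, 0, 0, 840, -3360]; [0, 0, 0, 0, 0, 0, 0, 0, 1680]] (rows listed top to bottom)

image of 1: 0
image of x: 0
image of x^2: 0
image of x^3: 0
image of x^4: 24
image of x^5: 120x - 60
image of x^6: 360x^2 - 360x + 180
image of x^7: 840x^3 - 1260x^2 + 1260x - 420
image of x^8: 1680x^4 - 3360x^3 + 5040x^2 - 3360x + 1008
each image's coordinates form column j of the matrix


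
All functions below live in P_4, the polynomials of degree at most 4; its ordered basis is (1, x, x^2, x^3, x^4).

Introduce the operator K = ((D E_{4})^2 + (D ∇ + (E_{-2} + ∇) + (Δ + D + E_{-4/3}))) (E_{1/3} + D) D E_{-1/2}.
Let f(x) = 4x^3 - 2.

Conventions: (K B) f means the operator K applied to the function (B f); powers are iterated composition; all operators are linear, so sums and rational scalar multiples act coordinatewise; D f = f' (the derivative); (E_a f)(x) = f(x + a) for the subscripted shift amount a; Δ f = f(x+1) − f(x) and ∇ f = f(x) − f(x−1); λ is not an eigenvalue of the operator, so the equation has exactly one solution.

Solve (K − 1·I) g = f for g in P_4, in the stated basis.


write g with unknown coordinates in the stated basis and equate coefficients in (K − 1·I) g = f
solving from the highest basis element down gives g = -4x^3 - 24x^2 - 128x - 1216/3
check: K g = -24x^2 - 128x - 1222/3
so K g − 1·g = 4x^3 - 2 = f ✓

the image equals g(x) = -4x^3 - 24x^2 - 128x - 1216/3


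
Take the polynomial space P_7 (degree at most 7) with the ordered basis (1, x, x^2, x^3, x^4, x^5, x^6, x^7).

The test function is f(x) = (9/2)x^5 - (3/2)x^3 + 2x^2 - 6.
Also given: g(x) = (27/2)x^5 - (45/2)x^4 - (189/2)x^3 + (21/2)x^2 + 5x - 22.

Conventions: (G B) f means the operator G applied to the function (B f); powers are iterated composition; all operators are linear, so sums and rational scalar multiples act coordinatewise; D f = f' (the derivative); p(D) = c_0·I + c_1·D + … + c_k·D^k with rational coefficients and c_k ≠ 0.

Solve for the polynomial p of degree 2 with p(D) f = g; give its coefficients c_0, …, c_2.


D^0 f = (9/2)x^5 - (3/2)x^3 + 2x^2 - 6
D^1 f = (45/2)x^4 - (9/2)x^2 + 4x
D^2 f = 90x^3 - 9x + 4
matching coefficients of g against c_0 f + c_1 Df + … from the top degree down determines the c_i
solution: c_0 = 3, c_1 = -1, c_2 = -1

c_0 = 3, c_1 = -1, c_2 = -1
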